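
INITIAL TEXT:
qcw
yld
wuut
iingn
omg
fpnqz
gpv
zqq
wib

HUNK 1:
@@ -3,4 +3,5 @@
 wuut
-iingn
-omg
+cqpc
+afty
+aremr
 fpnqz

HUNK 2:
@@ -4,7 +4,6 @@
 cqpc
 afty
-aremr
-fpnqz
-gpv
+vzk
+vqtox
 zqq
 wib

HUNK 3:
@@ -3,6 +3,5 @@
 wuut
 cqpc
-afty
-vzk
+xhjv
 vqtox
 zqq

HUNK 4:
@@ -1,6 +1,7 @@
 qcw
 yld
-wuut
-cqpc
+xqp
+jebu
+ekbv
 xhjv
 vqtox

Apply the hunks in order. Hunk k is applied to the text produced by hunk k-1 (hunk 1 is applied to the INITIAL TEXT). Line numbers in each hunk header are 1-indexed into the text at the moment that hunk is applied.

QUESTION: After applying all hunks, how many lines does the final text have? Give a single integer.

Hunk 1: at line 3 remove [iingn,omg] add [cqpc,afty,aremr] -> 10 lines: qcw yld wuut cqpc afty aremr fpnqz gpv zqq wib
Hunk 2: at line 4 remove [aremr,fpnqz,gpv] add [vzk,vqtox] -> 9 lines: qcw yld wuut cqpc afty vzk vqtox zqq wib
Hunk 3: at line 3 remove [afty,vzk] add [xhjv] -> 8 lines: qcw yld wuut cqpc xhjv vqtox zqq wib
Hunk 4: at line 1 remove [wuut,cqpc] add [xqp,jebu,ekbv] -> 9 lines: qcw yld xqp jebu ekbv xhjv vqtox zqq wib
Final line count: 9

Answer: 9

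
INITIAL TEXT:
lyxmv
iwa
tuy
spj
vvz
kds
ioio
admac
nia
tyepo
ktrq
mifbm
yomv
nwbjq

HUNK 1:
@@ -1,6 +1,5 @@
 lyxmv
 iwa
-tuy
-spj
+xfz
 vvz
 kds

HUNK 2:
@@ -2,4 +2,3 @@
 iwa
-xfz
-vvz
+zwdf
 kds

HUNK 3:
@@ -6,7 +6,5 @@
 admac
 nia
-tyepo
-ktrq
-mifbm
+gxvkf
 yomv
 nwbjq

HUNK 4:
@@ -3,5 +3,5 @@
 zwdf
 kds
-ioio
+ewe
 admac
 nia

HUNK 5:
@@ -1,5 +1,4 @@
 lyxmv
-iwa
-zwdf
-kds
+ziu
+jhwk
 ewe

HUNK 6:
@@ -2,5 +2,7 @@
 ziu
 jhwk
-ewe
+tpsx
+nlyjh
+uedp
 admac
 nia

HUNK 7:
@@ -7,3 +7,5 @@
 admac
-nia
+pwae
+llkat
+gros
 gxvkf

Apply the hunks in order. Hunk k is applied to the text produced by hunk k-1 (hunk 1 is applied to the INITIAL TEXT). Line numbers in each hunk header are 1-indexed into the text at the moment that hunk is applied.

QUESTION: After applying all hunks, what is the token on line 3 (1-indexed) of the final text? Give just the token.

Hunk 1: at line 1 remove [tuy,spj] add [xfz] -> 13 lines: lyxmv iwa xfz vvz kds ioio admac nia tyepo ktrq mifbm yomv nwbjq
Hunk 2: at line 2 remove [xfz,vvz] add [zwdf] -> 12 lines: lyxmv iwa zwdf kds ioio admac nia tyepo ktrq mifbm yomv nwbjq
Hunk 3: at line 6 remove [tyepo,ktrq,mifbm] add [gxvkf] -> 10 lines: lyxmv iwa zwdf kds ioio admac nia gxvkf yomv nwbjq
Hunk 4: at line 3 remove [ioio] add [ewe] -> 10 lines: lyxmv iwa zwdf kds ewe admac nia gxvkf yomv nwbjq
Hunk 5: at line 1 remove [iwa,zwdf,kds] add [ziu,jhwk] -> 9 lines: lyxmv ziu jhwk ewe admac nia gxvkf yomv nwbjq
Hunk 6: at line 2 remove [ewe] add [tpsx,nlyjh,uedp] -> 11 lines: lyxmv ziu jhwk tpsx nlyjh uedp admac nia gxvkf yomv nwbjq
Hunk 7: at line 7 remove [nia] add [pwae,llkat,gros] -> 13 lines: lyxmv ziu jhwk tpsx nlyjh uedp admac pwae llkat gros gxvkf yomv nwbjq
Final line 3: jhwk

Answer: jhwk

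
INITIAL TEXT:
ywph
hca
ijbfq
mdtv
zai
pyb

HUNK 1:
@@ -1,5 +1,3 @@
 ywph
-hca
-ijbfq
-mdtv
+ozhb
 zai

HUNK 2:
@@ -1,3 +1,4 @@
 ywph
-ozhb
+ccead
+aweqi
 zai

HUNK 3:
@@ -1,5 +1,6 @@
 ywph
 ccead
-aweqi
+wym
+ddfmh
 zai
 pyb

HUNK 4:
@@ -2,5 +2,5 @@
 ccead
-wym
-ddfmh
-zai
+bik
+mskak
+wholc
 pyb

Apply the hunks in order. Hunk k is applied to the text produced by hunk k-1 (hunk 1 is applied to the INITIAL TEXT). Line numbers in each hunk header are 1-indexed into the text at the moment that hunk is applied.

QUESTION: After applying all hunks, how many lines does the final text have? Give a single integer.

Hunk 1: at line 1 remove [hca,ijbfq,mdtv] add [ozhb] -> 4 lines: ywph ozhb zai pyb
Hunk 2: at line 1 remove [ozhb] add [ccead,aweqi] -> 5 lines: ywph ccead aweqi zai pyb
Hunk 3: at line 1 remove [aweqi] add [wym,ddfmh] -> 6 lines: ywph ccead wym ddfmh zai pyb
Hunk 4: at line 2 remove [wym,ddfmh,zai] add [bik,mskak,wholc] -> 6 lines: ywph ccead bik mskak wholc pyb
Final line count: 6

Answer: 6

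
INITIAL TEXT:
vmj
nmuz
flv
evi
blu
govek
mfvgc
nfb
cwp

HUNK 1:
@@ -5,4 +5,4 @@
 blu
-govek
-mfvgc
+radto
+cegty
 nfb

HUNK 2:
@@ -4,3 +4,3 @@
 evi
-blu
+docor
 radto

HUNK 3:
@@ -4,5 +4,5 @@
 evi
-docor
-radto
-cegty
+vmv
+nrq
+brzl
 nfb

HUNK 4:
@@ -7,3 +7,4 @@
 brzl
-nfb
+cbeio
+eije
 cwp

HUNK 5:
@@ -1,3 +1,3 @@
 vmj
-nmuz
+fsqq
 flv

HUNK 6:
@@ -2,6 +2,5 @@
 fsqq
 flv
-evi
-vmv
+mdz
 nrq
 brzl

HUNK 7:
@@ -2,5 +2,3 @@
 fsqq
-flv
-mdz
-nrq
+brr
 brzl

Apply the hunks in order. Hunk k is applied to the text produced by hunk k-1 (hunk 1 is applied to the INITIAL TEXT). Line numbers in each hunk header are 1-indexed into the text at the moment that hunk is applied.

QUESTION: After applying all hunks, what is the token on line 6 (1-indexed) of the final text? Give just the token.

Hunk 1: at line 5 remove [govek,mfvgc] add [radto,cegty] -> 9 lines: vmj nmuz flv evi blu radto cegty nfb cwp
Hunk 2: at line 4 remove [blu] add [docor] -> 9 lines: vmj nmuz flv evi docor radto cegty nfb cwp
Hunk 3: at line 4 remove [docor,radto,cegty] add [vmv,nrq,brzl] -> 9 lines: vmj nmuz flv evi vmv nrq brzl nfb cwp
Hunk 4: at line 7 remove [nfb] add [cbeio,eije] -> 10 lines: vmj nmuz flv evi vmv nrq brzl cbeio eije cwp
Hunk 5: at line 1 remove [nmuz] add [fsqq] -> 10 lines: vmj fsqq flv evi vmv nrq brzl cbeio eije cwp
Hunk 6: at line 2 remove [evi,vmv] add [mdz] -> 9 lines: vmj fsqq flv mdz nrq brzl cbeio eije cwp
Hunk 7: at line 2 remove [flv,mdz,nrq] add [brr] -> 7 lines: vmj fsqq brr brzl cbeio eije cwp
Final line 6: eije

Answer: eije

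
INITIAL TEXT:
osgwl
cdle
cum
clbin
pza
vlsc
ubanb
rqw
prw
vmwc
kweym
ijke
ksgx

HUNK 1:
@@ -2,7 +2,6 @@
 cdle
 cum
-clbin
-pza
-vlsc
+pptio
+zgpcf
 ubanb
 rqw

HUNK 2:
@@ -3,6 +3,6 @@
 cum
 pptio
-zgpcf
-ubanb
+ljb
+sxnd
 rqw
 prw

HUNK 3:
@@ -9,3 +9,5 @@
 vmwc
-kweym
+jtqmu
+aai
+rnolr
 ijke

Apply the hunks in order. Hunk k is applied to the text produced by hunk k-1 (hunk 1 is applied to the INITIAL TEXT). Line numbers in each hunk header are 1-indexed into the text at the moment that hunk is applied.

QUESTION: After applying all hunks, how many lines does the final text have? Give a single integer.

Answer: 14

Derivation:
Hunk 1: at line 2 remove [clbin,pza,vlsc] add [pptio,zgpcf] -> 12 lines: osgwl cdle cum pptio zgpcf ubanb rqw prw vmwc kweym ijke ksgx
Hunk 2: at line 3 remove [zgpcf,ubanb] add [ljb,sxnd] -> 12 lines: osgwl cdle cum pptio ljb sxnd rqw prw vmwc kweym ijke ksgx
Hunk 3: at line 9 remove [kweym] add [jtqmu,aai,rnolr] -> 14 lines: osgwl cdle cum pptio ljb sxnd rqw prw vmwc jtqmu aai rnolr ijke ksgx
Final line count: 14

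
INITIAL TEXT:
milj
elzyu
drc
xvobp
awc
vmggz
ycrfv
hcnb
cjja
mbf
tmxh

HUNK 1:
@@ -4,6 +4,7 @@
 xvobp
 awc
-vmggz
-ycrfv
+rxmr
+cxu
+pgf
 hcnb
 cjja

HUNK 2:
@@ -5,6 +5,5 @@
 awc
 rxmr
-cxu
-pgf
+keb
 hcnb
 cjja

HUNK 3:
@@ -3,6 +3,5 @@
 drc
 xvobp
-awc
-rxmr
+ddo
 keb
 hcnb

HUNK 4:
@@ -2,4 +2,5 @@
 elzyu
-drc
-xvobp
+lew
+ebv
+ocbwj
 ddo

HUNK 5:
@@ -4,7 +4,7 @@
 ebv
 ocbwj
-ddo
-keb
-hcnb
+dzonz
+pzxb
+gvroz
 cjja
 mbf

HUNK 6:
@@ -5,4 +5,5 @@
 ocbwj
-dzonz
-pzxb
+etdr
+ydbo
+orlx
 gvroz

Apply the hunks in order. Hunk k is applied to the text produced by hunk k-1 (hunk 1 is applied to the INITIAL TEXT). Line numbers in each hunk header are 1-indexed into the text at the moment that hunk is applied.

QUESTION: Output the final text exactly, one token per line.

Answer: milj
elzyu
lew
ebv
ocbwj
etdr
ydbo
orlx
gvroz
cjja
mbf
tmxh

Derivation:
Hunk 1: at line 4 remove [vmggz,ycrfv] add [rxmr,cxu,pgf] -> 12 lines: milj elzyu drc xvobp awc rxmr cxu pgf hcnb cjja mbf tmxh
Hunk 2: at line 5 remove [cxu,pgf] add [keb] -> 11 lines: milj elzyu drc xvobp awc rxmr keb hcnb cjja mbf tmxh
Hunk 3: at line 3 remove [awc,rxmr] add [ddo] -> 10 lines: milj elzyu drc xvobp ddo keb hcnb cjja mbf tmxh
Hunk 4: at line 2 remove [drc,xvobp] add [lew,ebv,ocbwj] -> 11 lines: milj elzyu lew ebv ocbwj ddo keb hcnb cjja mbf tmxh
Hunk 5: at line 4 remove [ddo,keb,hcnb] add [dzonz,pzxb,gvroz] -> 11 lines: milj elzyu lew ebv ocbwj dzonz pzxb gvroz cjja mbf tmxh
Hunk 6: at line 5 remove [dzonz,pzxb] add [etdr,ydbo,orlx] -> 12 lines: milj elzyu lew ebv ocbwj etdr ydbo orlx gvroz cjja mbf tmxh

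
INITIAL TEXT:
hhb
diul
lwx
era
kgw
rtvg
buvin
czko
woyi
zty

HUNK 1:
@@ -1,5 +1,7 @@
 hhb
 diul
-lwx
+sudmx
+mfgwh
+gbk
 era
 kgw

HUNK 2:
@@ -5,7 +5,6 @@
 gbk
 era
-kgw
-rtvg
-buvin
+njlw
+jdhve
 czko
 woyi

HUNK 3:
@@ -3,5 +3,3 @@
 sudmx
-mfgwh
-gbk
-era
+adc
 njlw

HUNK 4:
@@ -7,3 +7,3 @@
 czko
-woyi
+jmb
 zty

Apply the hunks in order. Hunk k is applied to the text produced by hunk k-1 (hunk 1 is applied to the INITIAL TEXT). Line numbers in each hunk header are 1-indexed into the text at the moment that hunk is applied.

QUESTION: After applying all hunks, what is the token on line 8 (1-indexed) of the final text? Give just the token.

Answer: jmb

Derivation:
Hunk 1: at line 1 remove [lwx] add [sudmx,mfgwh,gbk] -> 12 lines: hhb diul sudmx mfgwh gbk era kgw rtvg buvin czko woyi zty
Hunk 2: at line 5 remove [kgw,rtvg,buvin] add [njlw,jdhve] -> 11 lines: hhb diul sudmx mfgwh gbk era njlw jdhve czko woyi zty
Hunk 3: at line 3 remove [mfgwh,gbk,era] add [adc] -> 9 lines: hhb diul sudmx adc njlw jdhve czko woyi zty
Hunk 4: at line 7 remove [woyi] add [jmb] -> 9 lines: hhb diul sudmx adc njlw jdhve czko jmb zty
Final line 8: jmb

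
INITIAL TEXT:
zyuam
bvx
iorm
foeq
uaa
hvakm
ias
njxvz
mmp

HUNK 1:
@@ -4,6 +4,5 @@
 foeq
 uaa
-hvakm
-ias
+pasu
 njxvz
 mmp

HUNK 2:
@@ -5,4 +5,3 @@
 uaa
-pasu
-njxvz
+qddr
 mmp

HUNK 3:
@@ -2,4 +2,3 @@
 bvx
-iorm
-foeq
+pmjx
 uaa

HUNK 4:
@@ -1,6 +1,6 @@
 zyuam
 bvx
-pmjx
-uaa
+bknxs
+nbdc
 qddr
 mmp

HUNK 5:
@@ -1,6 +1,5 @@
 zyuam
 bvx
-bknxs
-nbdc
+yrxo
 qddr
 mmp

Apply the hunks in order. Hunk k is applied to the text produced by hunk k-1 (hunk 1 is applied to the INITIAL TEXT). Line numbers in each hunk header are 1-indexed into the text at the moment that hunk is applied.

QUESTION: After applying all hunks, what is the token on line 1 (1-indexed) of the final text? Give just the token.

Hunk 1: at line 4 remove [hvakm,ias] add [pasu] -> 8 lines: zyuam bvx iorm foeq uaa pasu njxvz mmp
Hunk 2: at line 5 remove [pasu,njxvz] add [qddr] -> 7 lines: zyuam bvx iorm foeq uaa qddr mmp
Hunk 3: at line 2 remove [iorm,foeq] add [pmjx] -> 6 lines: zyuam bvx pmjx uaa qddr mmp
Hunk 4: at line 1 remove [pmjx,uaa] add [bknxs,nbdc] -> 6 lines: zyuam bvx bknxs nbdc qddr mmp
Hunk 5: at line 1 remove [bknxs,nbdc] add [yrxo] -> 5 lines: zyuam bvx yrxo qddr mmp
Final line 1: zyuam

Answer: zyuam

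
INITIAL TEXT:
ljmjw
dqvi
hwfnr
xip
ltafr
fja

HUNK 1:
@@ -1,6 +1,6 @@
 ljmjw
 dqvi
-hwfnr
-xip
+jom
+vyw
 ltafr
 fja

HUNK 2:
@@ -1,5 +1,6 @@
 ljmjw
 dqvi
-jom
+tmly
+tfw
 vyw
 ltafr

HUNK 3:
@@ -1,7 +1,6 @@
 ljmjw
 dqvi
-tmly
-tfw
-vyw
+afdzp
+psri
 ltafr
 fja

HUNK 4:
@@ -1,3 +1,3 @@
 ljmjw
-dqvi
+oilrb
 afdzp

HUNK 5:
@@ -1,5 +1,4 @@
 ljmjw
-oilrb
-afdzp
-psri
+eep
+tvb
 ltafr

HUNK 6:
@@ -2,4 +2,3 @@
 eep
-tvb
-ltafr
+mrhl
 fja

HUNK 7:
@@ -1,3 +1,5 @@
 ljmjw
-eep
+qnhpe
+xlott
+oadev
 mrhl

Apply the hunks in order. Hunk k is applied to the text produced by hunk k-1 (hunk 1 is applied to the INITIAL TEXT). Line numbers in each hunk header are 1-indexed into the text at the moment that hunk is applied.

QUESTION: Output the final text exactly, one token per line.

Hunk 1: at line 1 remove [hwfnr,xip] add [jom,vyw] -> 6 lines: ljmjw dqvi jom vyw ltafr fja
Hunk 2: at line 1 remove [jom] add [tmly,tfw] -> 7 lines: ljmjw dqvi tmly tfw vyw ltafr fja
Hunk 3: at line 1 remove [tmly,tfw,vyw] add [afdzp,psri] -> 6 lines: ljmjw dqvi afdzp psri ltafr fja
Hunk 4: at line 1 remove [dqvi] add [oilrb] -> 6 lines: ljmjw oilrb afdzp psri ltafr fja
Hunk 5: at line 1 remove [oilrb,afdzp,psri] add [eep,tvb] -> 5 lines: ljmjw eep tvb ltafr fja
Hunk 6: at line 2 remove [tvb,ltafr] add [mrhl] -> 4 lines: ljmjw eep mrhl fja
Hunk 7: at line 1 remove [eep] add [qnhpe,xlott,oadev] -> 6 lines: ljmjw qnhpe xlott oadev mrhl fja

Answer: ljmjw
qnhpe
xlott
oadev
mrhl
fja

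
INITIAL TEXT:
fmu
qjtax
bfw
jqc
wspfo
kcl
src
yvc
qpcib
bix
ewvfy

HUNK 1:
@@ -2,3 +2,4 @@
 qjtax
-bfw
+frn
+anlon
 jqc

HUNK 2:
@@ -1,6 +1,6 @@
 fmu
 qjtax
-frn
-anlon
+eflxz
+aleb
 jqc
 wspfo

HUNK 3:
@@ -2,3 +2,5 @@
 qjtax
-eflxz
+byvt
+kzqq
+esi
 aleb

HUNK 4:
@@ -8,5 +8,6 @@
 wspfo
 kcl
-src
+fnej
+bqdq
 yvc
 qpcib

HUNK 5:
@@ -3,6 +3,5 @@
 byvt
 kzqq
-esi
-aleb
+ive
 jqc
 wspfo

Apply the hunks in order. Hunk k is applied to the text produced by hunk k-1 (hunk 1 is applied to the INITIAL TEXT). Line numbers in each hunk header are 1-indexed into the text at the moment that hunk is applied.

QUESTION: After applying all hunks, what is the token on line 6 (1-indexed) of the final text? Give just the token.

Hunk 1: at line 2 remove [bfw] add [frn,anlon] -> 12 lines: fmu qjtax frn anlon jqc wspfo kcl src yvc qpcib bix ewvfy
Hunk 2: at line 1 remove [frn,anlon] add [eflxz,aleb] -> 12 lines: fmu qjtax eflxz aleb jqc wspfo kcl src yvc qpcib bix ewvfy
Hunk 3: at line 2 remove [eflxz] add [byvt,kzqq,esi] -> 14 lines: fmu qjtax byvt kzqq esi aleb jqc wspfo kcl src yvc qpcib bix ewvfy
Hunk 4: at line 8 remove [src] add [fnej,bqdq] -> 15 lines: fmu qjtax byvt kzqq esi aleb jqc wspfo kcl fnej bqdq yvc qpcib bix ewvfy
Hunk 5: at line 3 remove [esi,aleb] add [ive] -> 14 lines: fmu qjtax byvt kzqq ive jqc wspfo kcl fnej bqdq yvc qpcib bix ewvfy
Final line 6: jqc

Answer: jqc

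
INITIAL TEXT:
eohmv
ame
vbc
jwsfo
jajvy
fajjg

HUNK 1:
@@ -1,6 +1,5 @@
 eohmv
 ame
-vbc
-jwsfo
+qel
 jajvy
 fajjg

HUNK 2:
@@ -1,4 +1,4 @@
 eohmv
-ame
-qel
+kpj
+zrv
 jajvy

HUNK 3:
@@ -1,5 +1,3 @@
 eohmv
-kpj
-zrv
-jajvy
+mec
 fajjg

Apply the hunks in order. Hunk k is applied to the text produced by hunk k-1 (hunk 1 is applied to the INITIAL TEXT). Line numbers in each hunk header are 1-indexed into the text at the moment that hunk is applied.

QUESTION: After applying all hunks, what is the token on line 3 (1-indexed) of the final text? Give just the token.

Answer: fajjg

Derivation:
Hunk 1: at line 1 remove [vbc,jwsfo] add [qel] -> 5 lines: eohmv ame qel jajvy fajjg
Hunk 2: at line 1 remove [ame,qel] add [kpj,zrv] -> 5 lines: eohmv kpj zrv jajvy fajjg
Hunk 3: at line 1 remove [kpj,zrv,jajvy] add [mec] -> 3 lines: eohmv mec fajjg
Final line 3: fajjg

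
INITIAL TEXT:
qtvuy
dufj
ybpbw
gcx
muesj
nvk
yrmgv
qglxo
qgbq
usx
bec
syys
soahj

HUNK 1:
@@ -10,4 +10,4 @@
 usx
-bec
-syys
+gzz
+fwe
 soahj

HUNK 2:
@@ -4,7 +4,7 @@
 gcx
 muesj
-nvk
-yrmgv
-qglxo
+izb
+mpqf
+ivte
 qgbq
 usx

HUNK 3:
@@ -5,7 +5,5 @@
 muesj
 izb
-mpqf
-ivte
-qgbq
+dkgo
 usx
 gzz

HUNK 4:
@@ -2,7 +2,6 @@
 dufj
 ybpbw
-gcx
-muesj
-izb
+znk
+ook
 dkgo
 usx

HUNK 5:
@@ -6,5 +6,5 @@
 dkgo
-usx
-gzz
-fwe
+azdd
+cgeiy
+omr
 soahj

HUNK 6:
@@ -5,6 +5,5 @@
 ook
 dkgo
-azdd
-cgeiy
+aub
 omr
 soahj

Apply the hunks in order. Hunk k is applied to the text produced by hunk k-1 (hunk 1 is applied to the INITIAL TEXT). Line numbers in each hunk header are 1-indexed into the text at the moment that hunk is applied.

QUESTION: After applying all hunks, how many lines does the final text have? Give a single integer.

Answer: 9

Derivation:
Hunk 1: at line 10 remove [bec,syys] add [gzz,fwe] -> 13 lines: qtvuy dufj ybpbw gcx muesj nvk yrmgv qglxo qgbq usx gzz fwe soahj
Hunk 2: at line 4 remove [nvk,yrmgv,qglxo] add [izb,mpqf,ivte] -> 13 lines: qtvuy dufj ybpbw gcx muesj izb mpqf ivte qgbq usx gzz fwe soahj
Hunk 3: at line 5 remove [mpqf,ivte,qgbq] add [dkgo] -> 11 lines: qtvuy dufj ybpbw gcx muesj izb dkgo usx gzz fwe soahj
Hunk 4: at line 2 remove [gcx,muesj,izb] add [znk,ook] -> 10 lines: qtvuy dufj ybpbw znk ook dkgo usx gzz fwe soahj
Hunk 5: at line 6 remove [usx,gzz,fwe] add [azdd,cgeiy,omr] -> 10 lines: qtvuy dufj ybpbw znk ook dkgo azdd cgeiy omr soahj
Hunk 6: at line 5 remove [azdd,cgeiy] add [aub] -> 9 lines: qtvuy dufj ybpbw znk ook dkgo aub omr soahj
Final line count: 9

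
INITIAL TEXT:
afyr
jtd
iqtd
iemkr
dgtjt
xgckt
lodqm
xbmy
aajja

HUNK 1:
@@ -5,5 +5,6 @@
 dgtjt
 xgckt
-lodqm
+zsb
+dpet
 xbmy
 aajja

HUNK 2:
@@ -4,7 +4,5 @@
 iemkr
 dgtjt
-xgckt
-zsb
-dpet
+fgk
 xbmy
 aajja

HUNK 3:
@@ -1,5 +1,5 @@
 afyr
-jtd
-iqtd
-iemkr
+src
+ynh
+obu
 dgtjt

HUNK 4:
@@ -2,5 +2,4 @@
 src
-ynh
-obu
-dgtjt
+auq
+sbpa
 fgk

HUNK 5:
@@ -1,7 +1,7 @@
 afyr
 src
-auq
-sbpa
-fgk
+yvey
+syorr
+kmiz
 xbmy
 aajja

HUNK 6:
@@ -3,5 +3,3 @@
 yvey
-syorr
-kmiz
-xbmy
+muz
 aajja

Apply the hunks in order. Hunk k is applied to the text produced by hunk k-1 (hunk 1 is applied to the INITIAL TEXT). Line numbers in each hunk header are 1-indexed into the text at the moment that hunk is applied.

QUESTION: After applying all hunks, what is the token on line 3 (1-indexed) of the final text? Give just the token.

Answer: yvey

Derivation:
Hunk 1: at line 5 remove [lodqm] add [zsb,dpet] -> 10 lines: afyr jtd iqtd iemkr dgtjt xgckt zsb dpet xbmy aajja
Hunk 2: at line 4 remove [xgckt,zsb,dpet] add [fgk] -> 8 lines: afyr jtd iqtd iemkr dgtjt fgk xbmy aajja
Hunk 3: at line 1 remove [jtd,iqtd,iemkr] add [src,ynh,obu] -> 8 lines: afyr src ynh obu dgtjt fgk xbmy aajja
Hunk 4: at line 2 remove [ynh,obu,dgtjt] add [auq,sbpa] -> 7 lines: afyr src auq sbpa fgk xbmy aajja
Hunk 5: at line 1 remove [auq,sbpa,fgk] add [yvey,syorr,kmiz] -> 7 lines: afyr src yvey syorr kmiz xbmy aajja
Hunk 6: at line 3 remove [syorr,kmiz,xbmy] add [muz] -> 5 lines: afyr src yvey muz aajja
Final line 3: yvey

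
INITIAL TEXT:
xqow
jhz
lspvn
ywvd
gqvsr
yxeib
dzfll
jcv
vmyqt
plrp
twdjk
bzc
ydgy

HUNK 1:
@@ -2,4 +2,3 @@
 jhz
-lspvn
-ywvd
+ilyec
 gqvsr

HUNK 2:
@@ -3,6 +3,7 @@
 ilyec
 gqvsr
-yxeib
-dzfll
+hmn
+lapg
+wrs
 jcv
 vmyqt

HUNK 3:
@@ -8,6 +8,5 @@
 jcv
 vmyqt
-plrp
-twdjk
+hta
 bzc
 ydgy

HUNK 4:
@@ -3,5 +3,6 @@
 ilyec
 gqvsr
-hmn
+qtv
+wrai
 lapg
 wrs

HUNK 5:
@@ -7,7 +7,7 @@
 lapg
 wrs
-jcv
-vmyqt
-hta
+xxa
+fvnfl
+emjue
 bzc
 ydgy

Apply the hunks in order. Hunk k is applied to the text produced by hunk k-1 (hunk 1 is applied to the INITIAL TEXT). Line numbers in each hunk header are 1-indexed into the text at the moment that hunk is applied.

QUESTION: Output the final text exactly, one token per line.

Hunk 1: at line 2 remove [lspvn,ywvd] add [ilyec] -> 12 lines: xqow jhz ilyec gqvsr yxeib dzfll jcv vmyqt plrp twdjk bzc ydgy
Hunk 2: at line 3 remove [yxeib,dzfll] add [hmn,lapg,wrs] -> 13 lines: xqow jhz ilyec gqvsr hmn lapg wrs jcv vmyqt plrp twdjk bzc ydgy
Hunk 3: at line 8 remove [plrp,twdjk] add [hta] -> 12 lines: xqow jhz ilyec gqvsr hmn lapg wrs jcv vmyqt hta bzc ydgy
Hunk 4: at line 3 remove [hmn] add [qtv,wrai] -> 13 lines: xqow jhz ilyec gqvsr qtv wrai lapg wrs jcv vmyqt hta bzc ydgy
Hunk 5: at line 7 remove [jcv,vmyqt,hta] add [xxa,fvnfl,emjue] -> 13 lines: xqow jhz ilyec gqvsr qtv wrai lapg wrs xxa fvnfl emjue bzc ydgy

Answer: xqow
jhz
ilyec
gqvsr
qtv
wrai
lapg
wrs
xxa
fvnfl
emjue
bzc
ydgy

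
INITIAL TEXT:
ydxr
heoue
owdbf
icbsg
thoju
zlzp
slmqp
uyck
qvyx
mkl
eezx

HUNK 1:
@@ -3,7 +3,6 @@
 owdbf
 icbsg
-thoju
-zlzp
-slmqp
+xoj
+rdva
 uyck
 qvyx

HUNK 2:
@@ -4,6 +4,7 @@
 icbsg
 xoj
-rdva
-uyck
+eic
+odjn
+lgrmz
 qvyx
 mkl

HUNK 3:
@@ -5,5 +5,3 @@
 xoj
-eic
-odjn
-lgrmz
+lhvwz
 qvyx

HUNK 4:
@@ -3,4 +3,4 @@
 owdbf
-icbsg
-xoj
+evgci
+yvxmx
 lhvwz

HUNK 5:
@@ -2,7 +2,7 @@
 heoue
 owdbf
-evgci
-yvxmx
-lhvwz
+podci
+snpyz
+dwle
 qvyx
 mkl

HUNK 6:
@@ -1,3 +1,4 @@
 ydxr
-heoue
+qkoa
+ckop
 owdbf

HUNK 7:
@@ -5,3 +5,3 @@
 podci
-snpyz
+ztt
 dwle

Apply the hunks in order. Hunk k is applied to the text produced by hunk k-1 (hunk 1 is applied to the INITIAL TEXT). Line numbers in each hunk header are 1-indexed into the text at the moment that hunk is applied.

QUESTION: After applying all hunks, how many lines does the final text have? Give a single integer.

Hunk 1: at line 3 remove [thoju,zlzp,slmqp] add [xoj,rdva] -> 10 lines: ydxr heoue owdbf icbsg xoj rdva uyck qvyx mkl eezx
Hunk 2: at line 4 remove [rdva,uyck] add [eic,odjn,lgrmz] -> 11 lines: ydxr heoue owdbf icbsg xoj eic odjn lgrmz qvyx mkl eezx
Hunk 3: at line 5 remove [eic,odjn,lgrmz] add [lhvwz] -> 9 lines: ydxr heoue owdbf icbsg xoj lhvwz qvyx mkl eezx
Hunk 4: at line 3 remove [icbsg,xoj] add [evgci,yvxmx] -> 9 lines: ydxr heoue owdbf evgci yvxmx lhvwz qvyx mkl eezx
Hunk 5: at line 2 remove [evgci,yvxmx,lhvwz] add [podci,snpyz,dwle] -> 9 lines: ydxr heoue owdbf podci snpyz dwle qvyx mkl eezx
Hunk 6: at line 1 remove [heoue] add [qkoa,ckop] -> 10 lines: ydxr qkoa ckop owdbf podci snpyz dwle qvyx mkl eezx
Hunk 7: at line 5 remove [snpyz] add [ztt] -> 10 lines: ydxr qkoa ckop owdbf podci ztt dwle qvyx mkl eezx
Final line count: 10

Answer: 10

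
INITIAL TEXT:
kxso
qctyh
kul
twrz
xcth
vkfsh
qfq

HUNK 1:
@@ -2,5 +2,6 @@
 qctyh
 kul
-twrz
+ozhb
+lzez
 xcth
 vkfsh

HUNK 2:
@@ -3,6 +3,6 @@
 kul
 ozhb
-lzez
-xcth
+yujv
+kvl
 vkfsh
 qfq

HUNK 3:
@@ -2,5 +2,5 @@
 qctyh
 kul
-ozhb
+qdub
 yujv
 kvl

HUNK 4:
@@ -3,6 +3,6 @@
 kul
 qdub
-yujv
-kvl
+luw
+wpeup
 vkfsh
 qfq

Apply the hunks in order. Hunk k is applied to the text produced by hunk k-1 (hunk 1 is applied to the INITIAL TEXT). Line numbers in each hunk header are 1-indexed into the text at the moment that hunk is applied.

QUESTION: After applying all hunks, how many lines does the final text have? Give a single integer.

Answer: 8

Derivation:
Hunk 1: at line 2 remove [twrz] add [ozhb,lzez] -> 8 lines: kxso qctyh kul ozhb lzez xcth vkfsh qfq
Hunk 2: at line 3 remove [lzez,xcth] add [yujv,kvl] -> 8 lines: kxso qctyh kul ozhb yujv kvl vkfsh qfq
Hunk 3: at line 2 remove [ozhb] add [qdub] -> 8 lines: kxso qctyh kul qdub yujv kvl vkfsh qfq
Hunk 4: at line 3 remove [yujv,kvl] add [luw,wpeup] -> 8 lines: kxso qctyh kul qdub luw wpeup vkfsh qfq
Final line count: 8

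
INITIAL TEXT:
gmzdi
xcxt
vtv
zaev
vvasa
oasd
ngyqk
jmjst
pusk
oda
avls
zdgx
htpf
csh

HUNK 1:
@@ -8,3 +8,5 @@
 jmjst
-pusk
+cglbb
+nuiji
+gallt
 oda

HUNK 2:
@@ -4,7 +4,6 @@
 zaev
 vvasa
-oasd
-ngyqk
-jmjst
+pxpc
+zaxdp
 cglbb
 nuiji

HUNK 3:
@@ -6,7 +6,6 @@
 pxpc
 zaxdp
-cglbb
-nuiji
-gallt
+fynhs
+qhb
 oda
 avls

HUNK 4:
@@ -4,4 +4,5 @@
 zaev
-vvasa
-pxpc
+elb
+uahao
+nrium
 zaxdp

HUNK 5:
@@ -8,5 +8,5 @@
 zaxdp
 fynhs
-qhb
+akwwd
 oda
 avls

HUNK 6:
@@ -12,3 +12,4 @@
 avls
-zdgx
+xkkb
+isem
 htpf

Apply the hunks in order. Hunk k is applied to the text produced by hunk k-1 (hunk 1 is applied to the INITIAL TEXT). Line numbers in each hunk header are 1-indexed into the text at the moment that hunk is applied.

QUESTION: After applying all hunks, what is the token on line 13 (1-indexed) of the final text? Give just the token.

Hunk 1: at line 8 remove [pusk] add [cglbb,nuiji,gallt] -> 16 lines: gmzdi xcxt vtv zaev vvasa oasd ngyqk jmjst cglbb nuiji gallt oda avls zdgx htpf csh
Hunk 2: at line 4 remove [oasd,ngyqk,jmjst] add [pxpc,zaxdp] -> 15 lines: gmzdi xcxt vtv zaev vvasa pxpc zaxdp cglbb nuiji gallt oda avls zdgx htpf csh
Hunk 3: at line 6 remove [cglbb,nuiji,gallt] add [fynhs,qhb] -> 14 lines: gmzdi xcxt vtv zaev vvasa pxpc zaxdp fynhs qhb oda avls zdgx htpf csh
Hunk 4: at line 4 remove [vvasa,pxpc] add [elb,uahao,nrium] -> 15 lines: gmzdi xcxt vtv zaev elb uahao nrium zaxdp fynhs qhb oda avls zdgx htpf csh
Hunk 5: at line 8 remove [qhb] add [akwwd] -> 15 lines: gmzdi xcxt vtv zaev elb uahao nrium zaxdp fynhs akwwd oda avls zdgx htpf csh
Hunk 6: at line 12 remove [zdgx] add [xkkb,isem] -> 16 lines: gmzdi xcxt vtv zaev elb uahao nrium zaxdp fynhs akwwd oda avls xkkb isem htpf csh
Final line 13: xkkb

Answer: xkkb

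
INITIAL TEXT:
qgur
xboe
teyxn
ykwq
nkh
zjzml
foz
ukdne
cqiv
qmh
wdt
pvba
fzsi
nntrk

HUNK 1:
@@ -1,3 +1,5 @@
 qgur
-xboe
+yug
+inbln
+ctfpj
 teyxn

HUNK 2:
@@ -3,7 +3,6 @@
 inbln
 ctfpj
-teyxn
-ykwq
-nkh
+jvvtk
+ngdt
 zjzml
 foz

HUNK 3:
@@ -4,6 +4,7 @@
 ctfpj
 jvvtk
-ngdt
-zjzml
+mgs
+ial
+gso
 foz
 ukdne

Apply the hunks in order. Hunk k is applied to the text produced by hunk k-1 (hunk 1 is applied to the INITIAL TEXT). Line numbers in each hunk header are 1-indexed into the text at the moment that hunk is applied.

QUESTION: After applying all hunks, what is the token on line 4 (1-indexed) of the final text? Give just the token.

Answer: ctfpj

Derivation:
Hunk 1: at line 1 remove [xboe] add [yug,inbln,ctfpj] -> 16 lines: qgur yug inbln ctfpj teyxn ykwq nkh zjzml foz ukdne cqiv qmh wdt pvba fzsi nntrk
Hunk 2: at line 3 remove [teyxn,ykwq,nkh] add [jvvtk,ngdt] -> 15 lines: qgur yug inbln ctfpj jvvtk ngdt zjzml foz ukdne cqiv qmh wdt pvba fzsi nntrk
Hunk 3: at line 4 remove [ngdt,zjzml] add [mgs,ial,gso] -> 16 lines: qgur yug inbln ctfpj jvvtk mgs ial gso foz ukdne cqiv qmh wdt pvba fzsi nntrk
Final line 4: ctfpj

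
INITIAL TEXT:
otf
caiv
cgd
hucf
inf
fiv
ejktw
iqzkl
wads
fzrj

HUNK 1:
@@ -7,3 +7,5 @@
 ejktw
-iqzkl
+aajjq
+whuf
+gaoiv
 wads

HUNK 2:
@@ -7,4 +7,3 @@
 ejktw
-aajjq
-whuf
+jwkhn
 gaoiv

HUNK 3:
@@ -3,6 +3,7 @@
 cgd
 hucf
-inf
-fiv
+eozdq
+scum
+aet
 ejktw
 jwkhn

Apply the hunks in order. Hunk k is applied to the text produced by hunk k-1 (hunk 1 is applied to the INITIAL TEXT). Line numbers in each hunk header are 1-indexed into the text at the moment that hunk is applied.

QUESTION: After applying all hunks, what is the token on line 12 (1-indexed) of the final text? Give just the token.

Answer: fzrj

Derivation:
Hunk 1: at line 7 remove [iqzkl] add [aajjq,whuf,gaoiv] -> 12 lines: otf caiv cgd hucf inf fiv ejktw aajjq whuf gaoiv wads fzrj
Hunk 2: at line 7 remove [aajjq,whuf] add [jwkhn] -> 11 lines: otf caiv cgd hucf inf fiv ejktw jwkhn gaoiv wads fzrj
Hunk 3: at line 3 remove [inf,fiv] add [eozdq,scum,aet] -> 12 lines: otf caiv cgd hucf eozdq scum aet ejktw jwkhn gaoiv wads fzrj
Final line 12: fzrj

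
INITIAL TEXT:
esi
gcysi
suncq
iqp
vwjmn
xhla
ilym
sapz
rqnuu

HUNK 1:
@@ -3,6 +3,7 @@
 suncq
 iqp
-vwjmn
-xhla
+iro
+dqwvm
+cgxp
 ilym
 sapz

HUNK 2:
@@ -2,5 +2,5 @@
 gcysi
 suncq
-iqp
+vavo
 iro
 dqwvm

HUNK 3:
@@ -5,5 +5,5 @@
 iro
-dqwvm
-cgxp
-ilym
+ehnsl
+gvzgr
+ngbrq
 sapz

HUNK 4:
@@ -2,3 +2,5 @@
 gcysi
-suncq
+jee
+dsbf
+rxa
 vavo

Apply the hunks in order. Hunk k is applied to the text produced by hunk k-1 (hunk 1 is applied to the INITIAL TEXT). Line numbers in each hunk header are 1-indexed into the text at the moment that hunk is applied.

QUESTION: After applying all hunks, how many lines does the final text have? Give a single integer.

Hunk 1: at line 3 remove [vwjmn,xhla] add [iro,dqwvm,cgxp] -> 10 lines: esi gcysi suncq iqp iro dqwvm cgxp ilym sapz rqnuu
Hunk 2: at line 2 remove [iqp] add [vavo] -> 10 lines: esi gcysi suncq vavo iro dqwvm cgxp ilym sapz rqnuu
Hunk 3: at line 5 remove [dqwvm,cgxp,ilym] add [ehnsl,gvzgr,ngbrq] -> 10 lines: esi gcysi suncq vavo iro ehnsl gvzgr ngbrq sapz rqnuu
Hunk 4: at line 2 remove [suncq] add [jee,dsbf,rxa] -> 12 lines: esi gcysi jee dsbf rxa vavo iro ehnsl gvzgr ngbrq sapz rqnuu
Final line count: 12

Answer: 12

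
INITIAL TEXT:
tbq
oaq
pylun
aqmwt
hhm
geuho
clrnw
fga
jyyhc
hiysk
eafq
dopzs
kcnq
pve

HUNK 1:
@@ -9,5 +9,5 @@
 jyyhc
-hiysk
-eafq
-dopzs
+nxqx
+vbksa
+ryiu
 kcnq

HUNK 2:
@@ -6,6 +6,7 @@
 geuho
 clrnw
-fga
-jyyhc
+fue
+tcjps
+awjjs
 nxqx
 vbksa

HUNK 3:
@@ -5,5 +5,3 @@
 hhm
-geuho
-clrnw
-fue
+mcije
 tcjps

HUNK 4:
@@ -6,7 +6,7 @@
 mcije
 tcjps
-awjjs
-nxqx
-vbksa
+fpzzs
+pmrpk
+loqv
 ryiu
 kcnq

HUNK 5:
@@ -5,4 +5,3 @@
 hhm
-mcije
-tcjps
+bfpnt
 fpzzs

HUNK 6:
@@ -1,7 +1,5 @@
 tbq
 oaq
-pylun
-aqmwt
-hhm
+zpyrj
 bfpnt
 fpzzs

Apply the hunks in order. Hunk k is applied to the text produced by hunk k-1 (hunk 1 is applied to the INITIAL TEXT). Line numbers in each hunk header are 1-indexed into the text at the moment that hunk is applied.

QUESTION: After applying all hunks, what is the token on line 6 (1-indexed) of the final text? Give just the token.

Answer: pmrpk

Derivation:
Hunk 1: at line 9 remove [hiysk,eafq,dopzs] add [nxqx,vbksa,ryiu] -> 14 lines: tbq oaq pylun aqmwt hhm geuho clrnw fga jyyhc nxqx vbksa ryiu kcnq pve
Hunk 2: at line 6 remove [fga,jyyhc] add [fue,tcjps,awjjs] -> 15 lines: tbq oaq pylun aqmwt hhm geuho clrnw fue tcjps awjjs nxqx vbksa ryiu kcnq pve
Hunk 3: at line 5 remove [geuho,clrnw,fue] add [mcije] -> 13 lines: tbq oaq pylun aqmwt hhm mcije tcjps awjjs nxqx vbksa ryiu kcnq pve
Hunk 4: at line 6 remove [awjjs,nxqx,vbksa] add [fpzzs,pmrpk,loqv] -> 13 lines: tbq oaq pylun aqmwt hhm mcije tcjps fpzzs pmrpk loqv ryiu kcnq pve
Hunk 5: at line 5 remove [mcije,tcjps] add [bfpnt] -> 12 lines: tbq oaq pylun aqmwt hhm bfpnt fpzzs pmrpk loqv ryiu kcnq pve
Hunk 6: at line 1 remove [pylun,aqmwt,hhm] add [zpyrj] -> 10 lines: tbq oaq zpyrj bfpnt fpzzs pmrpk loqv ryiu kcnq pve
Final line 6: pmrpk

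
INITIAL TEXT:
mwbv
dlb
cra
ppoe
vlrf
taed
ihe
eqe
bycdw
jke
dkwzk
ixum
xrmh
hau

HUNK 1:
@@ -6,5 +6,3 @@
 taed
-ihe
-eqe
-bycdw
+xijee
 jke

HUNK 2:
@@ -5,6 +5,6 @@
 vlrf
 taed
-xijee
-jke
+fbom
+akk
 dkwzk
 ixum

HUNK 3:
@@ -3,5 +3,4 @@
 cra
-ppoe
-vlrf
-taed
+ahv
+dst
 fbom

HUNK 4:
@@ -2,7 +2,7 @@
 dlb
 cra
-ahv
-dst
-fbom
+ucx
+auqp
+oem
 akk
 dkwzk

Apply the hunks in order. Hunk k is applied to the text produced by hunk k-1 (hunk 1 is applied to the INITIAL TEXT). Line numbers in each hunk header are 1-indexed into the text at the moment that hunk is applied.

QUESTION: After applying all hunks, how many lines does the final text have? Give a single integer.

Hunk 1: at line 6 remove [ihe,eqe,bycdw] add [xijee] -> 12 lines: mwbv dlb cra ppoe vlrf taed xijee jke dkwzk ixum xrmh hau
Hunk 2: at line 5 remove [xijee,jke] add [fbom,akk] -> 12 lines: mwbv dlb cra ppoe vlrf taed fbom akk dkwzk ixum xrmh hau
Hunk 3: at line 3 remove [ppoe,vlrf,taed] add [ahv,dst] -> 11 lines: mwbv dlb cra ahv dst fbom akk dkwzk ixum xrmh hau
Hunk 4: at line 2 remove [ahv,dst,fbom] add [ucx,auqp,oem] -> 11 lines: mwbv dlb cra ucx auqp oem akk dkwzk ixum xrmh hau
Final line count: 11

Answer: 11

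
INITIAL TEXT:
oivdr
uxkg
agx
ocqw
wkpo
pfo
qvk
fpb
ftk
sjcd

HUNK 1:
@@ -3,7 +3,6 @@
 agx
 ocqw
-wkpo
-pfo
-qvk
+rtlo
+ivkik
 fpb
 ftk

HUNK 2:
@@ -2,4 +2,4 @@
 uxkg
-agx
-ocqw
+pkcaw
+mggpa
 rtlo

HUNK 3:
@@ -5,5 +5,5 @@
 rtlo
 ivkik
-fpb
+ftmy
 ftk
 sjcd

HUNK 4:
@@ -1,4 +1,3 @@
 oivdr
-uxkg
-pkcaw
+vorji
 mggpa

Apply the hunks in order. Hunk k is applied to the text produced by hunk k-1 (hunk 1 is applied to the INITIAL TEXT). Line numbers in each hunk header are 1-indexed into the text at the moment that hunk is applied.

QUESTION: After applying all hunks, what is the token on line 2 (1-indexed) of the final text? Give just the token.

Answer: vorji

Derivation:
Hunk 1: at line 3 remove [wkpo,pfo,qvk] add [rtlo,ivkik] -> 9 lines: oivdr uxkg agx ocqw rtlo ivkik fpb ftk sjcd
Hunk 2: at line 2 remove [agx,ocqw] add [pkcaw,mggpa] -> 9 lines: oivdr uxkg pkcaw mggpa rtlo ivkik fpb ftk sjcd
Hunk 3: at line 5 remove [fpb] add [ftmy] -> 9 lines: oivdr uxkg pkcaw mggpa rtlo ivkik ftmy ftk sjcd
Hunk 4: at line 1 remove [uxkg,pkcaw] add [vorji] -> 8 lines: oivdr vorji mggpa rtlo ivkik ftmy ftk sjcd
Final line 2: vorji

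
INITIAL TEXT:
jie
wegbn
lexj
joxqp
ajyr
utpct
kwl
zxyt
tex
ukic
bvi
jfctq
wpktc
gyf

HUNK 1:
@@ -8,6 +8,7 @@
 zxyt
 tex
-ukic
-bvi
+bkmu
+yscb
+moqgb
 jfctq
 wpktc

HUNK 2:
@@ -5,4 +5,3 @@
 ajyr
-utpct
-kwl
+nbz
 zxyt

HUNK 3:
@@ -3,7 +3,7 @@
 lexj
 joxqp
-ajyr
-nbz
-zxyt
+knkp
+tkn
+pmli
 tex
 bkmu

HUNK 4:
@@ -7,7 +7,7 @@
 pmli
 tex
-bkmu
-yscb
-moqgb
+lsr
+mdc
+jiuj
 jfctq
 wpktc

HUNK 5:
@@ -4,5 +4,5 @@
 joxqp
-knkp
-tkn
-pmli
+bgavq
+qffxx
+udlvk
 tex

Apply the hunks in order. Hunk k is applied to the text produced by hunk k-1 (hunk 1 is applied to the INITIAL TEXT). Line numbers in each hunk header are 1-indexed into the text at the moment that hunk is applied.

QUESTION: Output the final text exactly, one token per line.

Hunk 1: at line 8 remove [ukic,bvi] add [bkmu,yscb,moqgb] -> 15 lines: jie wegbn lexj joxqp ajyr utpct kwl zxyt tex bkmu yscb moqgb jfctq wpktc gyf
Hunk 2: at line 5 remove [utpct,kwl] add [nbz] -> 14 lines: jie wegbn lexj joxqp ajyr nbz zxyt tex bkmu yscb moqgb jfctq wpktc gyf
Hunk 3: at line 3 remove [ajyr,nbz,zxyt] add [knkp,tkn,pmli] -> 14 lines: jie wegbn lexj joxqp knkp tkn pmli tex bkmu yscb moqgb jfctq wpktc gyf
Hunk 4: at line 7 remove [bkmu,yscb,moqgb] add [lsr,mdc,jiuj] -> 14 lines: jie wegbn lexj joxqp knkp tkn pmli tex lsr mdc jiuj jfctq wpktc gyf
Hunk 5: at line 4 remove [knkp,tkn,pmli] add [bgavq,qffxx,udlvk] -> 14 lines: jie wegbn lexj joxqp bgavq qffxx udlvk tex lsr mdc jiuj jfctq wpktc gyf

Answer: jie
wegbn
lexj
joxqp
bgavq
qffxx
udlvk
tex
lsr
mdc
jiuj
jfctq
wpktc
gyf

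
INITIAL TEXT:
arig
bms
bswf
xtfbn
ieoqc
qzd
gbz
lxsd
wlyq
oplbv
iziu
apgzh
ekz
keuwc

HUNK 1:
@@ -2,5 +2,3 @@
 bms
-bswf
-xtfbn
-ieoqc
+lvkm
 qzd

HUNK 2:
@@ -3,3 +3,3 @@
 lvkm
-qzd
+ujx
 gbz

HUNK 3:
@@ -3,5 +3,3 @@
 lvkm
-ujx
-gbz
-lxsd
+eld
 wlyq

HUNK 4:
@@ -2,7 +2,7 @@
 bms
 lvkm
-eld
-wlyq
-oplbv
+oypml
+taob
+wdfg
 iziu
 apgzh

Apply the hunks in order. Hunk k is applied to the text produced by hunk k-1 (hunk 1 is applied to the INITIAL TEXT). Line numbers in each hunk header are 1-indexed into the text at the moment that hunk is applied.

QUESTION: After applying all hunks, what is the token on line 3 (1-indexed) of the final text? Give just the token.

Hunk 1: at line 2 remove [bswf,xtfbn,ieoqc] add [lvkm] -> 12 lines: arig bms lvkm qzd gbz lxsd wlyq oplbv iziu apgzh ekz keuwc
Hunk 2: at line 3 remove [qzd] add [ujx] -> 12 lines: arig bms lvkm ujx gbz lxsd wlyq oplbv iziu apgzh ekz keuwc
Hunk 3: at line 3 remove [ujx,gbz,lxsd] add [eld] -> 10 lines: arig bms lvkm eld wlyq oplbv iziu apgzh ekz keuwc
Hunk 4: at line 2 remove [eld,wlyq,oplbv] add [oypml,taob,wdfg] -> 10 lines: arig bms lvkm oypml taob wdfg iziu apgzh ekz keuwc
Final line 3: lvkm

Answer: lvkm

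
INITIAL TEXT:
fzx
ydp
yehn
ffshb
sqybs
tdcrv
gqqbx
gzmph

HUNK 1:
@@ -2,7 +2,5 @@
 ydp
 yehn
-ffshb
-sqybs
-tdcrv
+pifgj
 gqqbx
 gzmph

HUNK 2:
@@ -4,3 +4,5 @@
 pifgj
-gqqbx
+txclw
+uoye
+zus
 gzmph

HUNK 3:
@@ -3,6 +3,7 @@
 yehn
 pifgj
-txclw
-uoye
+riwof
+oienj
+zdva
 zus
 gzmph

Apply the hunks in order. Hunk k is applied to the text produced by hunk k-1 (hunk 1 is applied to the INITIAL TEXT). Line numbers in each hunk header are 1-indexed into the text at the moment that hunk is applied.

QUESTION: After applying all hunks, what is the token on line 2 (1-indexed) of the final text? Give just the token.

Answer: ydp

Derivation:
Hunk 1: at line 2 remove [ffshb,sqybs,tdcrv] add [pifgj] -> 6 lines: fzx ydp yehn pifgj gqqbx gzmph
Hunk 2: at line 4 remove [gqqbx] add [txclw,uoye,zus] -> 8 lines: fzx ydp yehn pifgj txclw uoye zus gzmph
Hunk 3: at line 3 remove [txclw,uoye] add [riwof,oienj,zdva] -> 9 lines: fzx ydp yehn pifgj riwof oienj zdva zus gzmph
Final line 2: ydp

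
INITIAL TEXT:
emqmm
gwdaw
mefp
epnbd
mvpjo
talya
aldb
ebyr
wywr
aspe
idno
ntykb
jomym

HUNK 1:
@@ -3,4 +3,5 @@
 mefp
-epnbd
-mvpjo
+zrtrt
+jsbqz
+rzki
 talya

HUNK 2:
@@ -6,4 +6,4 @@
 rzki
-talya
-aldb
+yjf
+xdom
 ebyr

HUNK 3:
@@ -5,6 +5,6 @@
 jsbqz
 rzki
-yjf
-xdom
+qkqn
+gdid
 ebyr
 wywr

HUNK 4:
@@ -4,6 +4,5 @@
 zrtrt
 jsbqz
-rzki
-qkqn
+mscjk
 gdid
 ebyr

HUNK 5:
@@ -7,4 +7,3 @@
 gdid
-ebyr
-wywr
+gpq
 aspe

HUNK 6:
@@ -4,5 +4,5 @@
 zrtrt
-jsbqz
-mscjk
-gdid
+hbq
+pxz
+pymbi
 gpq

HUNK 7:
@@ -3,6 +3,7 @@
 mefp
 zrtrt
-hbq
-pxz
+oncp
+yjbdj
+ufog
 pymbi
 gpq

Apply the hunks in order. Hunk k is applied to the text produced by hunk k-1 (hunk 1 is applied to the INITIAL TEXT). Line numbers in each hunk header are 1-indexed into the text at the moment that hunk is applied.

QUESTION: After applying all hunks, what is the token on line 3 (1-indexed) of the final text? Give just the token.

Answer: mefp

Derivation:
Hunk 1: at line 3 remove [epnbd,mvpjo] add [zrtrt,jsbqz,rzki] -> 14 lines: emqmm gwdaw mefp zrtrt jsbqz rzki talya aldb ebyr wywr aspe idno ntykb jomym
Hunk 2: at line 6 remove [talya,aldb] add [yjf,xdom] -> 14 lines: emqmm gwdaw mefp zrtrt jsbqz rzki yjf xdom ebyr wywr aspe idno ntykb jomym
Hunk 3: at line 5 remove [yjf,xdom] add [qkqn,gdid] -> 14 lines: emqmm gwdaw mefp zrtrt jsbqz rzki qkqn gdid ebyr wywr aspe idno ntykb jomym
Hunk 4: at line 4 remove [rzki,qkqn] add [mscjk] -> 13 lines: emqmm gwdaw mefp zrtrt jsbqz mscjk gdid ebyr wywr aspe idno ntykb jomym
Hunk 5: at line 7 remove [ebyr,wywr] add [gpq] -> 12 lines: emqmm gwdaw mefp zrtrt jsbqz mscjk gdid gpq aspe idno ntykb jomym
Hunk 6: at line 4 remove [jsbqz,mscjk,gdid] add [hbq,pxz,pymbi] -> 12 lines: emqmm gwdaw mefp zrtrt hbq pxz pymbi gpq aspe idno ntykb jomym
Hunk 7: at line 3 remove [hbq,pxz] add [oncp,yjbdj,ufog] -> 13 lines: emqmm gwdaw mefp zrtrt oncp yjbdj ufog pymbi gpq aspe idno ntykb jomym
Final line 3: mefp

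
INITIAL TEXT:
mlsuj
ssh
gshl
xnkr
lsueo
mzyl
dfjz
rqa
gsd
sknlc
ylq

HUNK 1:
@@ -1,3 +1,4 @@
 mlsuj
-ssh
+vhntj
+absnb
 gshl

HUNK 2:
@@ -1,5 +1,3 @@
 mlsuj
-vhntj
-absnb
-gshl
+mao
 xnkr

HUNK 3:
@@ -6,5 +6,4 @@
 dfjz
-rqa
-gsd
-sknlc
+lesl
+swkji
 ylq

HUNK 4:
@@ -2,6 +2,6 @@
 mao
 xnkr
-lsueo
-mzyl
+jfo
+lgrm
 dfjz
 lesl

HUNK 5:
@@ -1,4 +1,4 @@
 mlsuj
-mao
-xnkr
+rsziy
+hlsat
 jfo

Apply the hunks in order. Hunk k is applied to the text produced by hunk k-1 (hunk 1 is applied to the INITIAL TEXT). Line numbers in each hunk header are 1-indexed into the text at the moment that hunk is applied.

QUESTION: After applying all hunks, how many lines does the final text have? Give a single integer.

Answer: 9

Derivation:
Hunk 1: at line 1 remove [ssh] add [vhntj,absnb] -> 12 lines: mlsuj vhntj absnb gshl xnkr lsueo mzyl dfjz rqa gsd sknlc ylq
Hunk 2: at line 1 remove [vhntj,absnb,gshl] add [mao] -> 10 lines: mlsuj mao xnkr lsueo mzyl dfjz rqa gsd sknlc ylq
Hunk 3: at line 6 remove [rqa,gsd,sknlc] add [lesl,swkji] -> 9 lines: mlsuj mao xnkr lsueo mzyl dfjz lesl swkji ylq
Hunk 4: at line 2 remove [lsueo,mzyl] add [jfo,lgrm] -> 9 lines: mlsuj mao xnkr jfo lgrm dfjz lesl swkji ylq
Hunk 5: at line 1 remove [mao,xnkr] add [rsziy,hlsat] -> 9 lines: mlsuj rsziy hlsat jfo lgrm dfjz lesl swkji ylq
Final line count: 9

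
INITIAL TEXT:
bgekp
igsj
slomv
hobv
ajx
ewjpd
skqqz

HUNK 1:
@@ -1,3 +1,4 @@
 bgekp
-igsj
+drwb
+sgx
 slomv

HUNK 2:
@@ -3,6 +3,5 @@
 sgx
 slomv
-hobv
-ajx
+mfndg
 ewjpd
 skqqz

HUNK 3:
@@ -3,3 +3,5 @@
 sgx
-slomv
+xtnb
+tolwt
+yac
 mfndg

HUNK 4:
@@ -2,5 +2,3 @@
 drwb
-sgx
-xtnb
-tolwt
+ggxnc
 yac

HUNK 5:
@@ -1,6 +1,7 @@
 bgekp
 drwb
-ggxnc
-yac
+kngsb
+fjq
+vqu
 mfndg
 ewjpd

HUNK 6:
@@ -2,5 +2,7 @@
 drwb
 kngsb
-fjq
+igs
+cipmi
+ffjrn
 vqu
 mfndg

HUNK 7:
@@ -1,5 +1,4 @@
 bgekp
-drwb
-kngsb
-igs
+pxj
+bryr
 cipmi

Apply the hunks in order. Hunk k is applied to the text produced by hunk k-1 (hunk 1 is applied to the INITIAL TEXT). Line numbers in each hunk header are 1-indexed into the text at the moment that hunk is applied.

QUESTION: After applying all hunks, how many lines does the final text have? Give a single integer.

Answer: 9

Derivation:
Hunk 1: at line 1 remove [igsj] add [drwb,sgx] -> 8 lines: bgekp drwb sgx slomv hobv ajx ewjpd skqqz
Hunk 2: at line 3 remove [hobv,ajx] add [mfndg] -> 7 lines: bgekp drwb sgx slomv mfndg ewjpd skqqz
Hunk 3: at line 3 remove [slomv] add [xtnb,tolwt,yac] -> 9 lines: bgekp drwb sgx xtnb tolwt yac mfndg ewjpd skqqz
Hunk 4: at line 2 remove [sgx,xtnb,tolwt] add [ggxnc] -> 7 lines: bgekp drwb ggxnc yac mfndg ewjpd skqqz
Hunk 5: at line 1 remove [ggxnc,yac] add [kngsb,fjq,vqu] -> 8 lines: bgekp drwb kngsb fjq vqu mfndg ewjpd skqqz
Hunk 6: at line 2 remove [fjq] add [igs,cipmi,ffjrn] -> 10 lines: bgekp drwb kngsb igs cipmi ffjrn vqu mfndg ewjpd skqqz
Hunk 7: at line 1 remove [drwb,kngsb,igs] add [pxj,bryr] -> 9 lines: bgekp pxj bryr cipmi ffjrn vqu mfndg ewjpd skqqz
Final line count: 9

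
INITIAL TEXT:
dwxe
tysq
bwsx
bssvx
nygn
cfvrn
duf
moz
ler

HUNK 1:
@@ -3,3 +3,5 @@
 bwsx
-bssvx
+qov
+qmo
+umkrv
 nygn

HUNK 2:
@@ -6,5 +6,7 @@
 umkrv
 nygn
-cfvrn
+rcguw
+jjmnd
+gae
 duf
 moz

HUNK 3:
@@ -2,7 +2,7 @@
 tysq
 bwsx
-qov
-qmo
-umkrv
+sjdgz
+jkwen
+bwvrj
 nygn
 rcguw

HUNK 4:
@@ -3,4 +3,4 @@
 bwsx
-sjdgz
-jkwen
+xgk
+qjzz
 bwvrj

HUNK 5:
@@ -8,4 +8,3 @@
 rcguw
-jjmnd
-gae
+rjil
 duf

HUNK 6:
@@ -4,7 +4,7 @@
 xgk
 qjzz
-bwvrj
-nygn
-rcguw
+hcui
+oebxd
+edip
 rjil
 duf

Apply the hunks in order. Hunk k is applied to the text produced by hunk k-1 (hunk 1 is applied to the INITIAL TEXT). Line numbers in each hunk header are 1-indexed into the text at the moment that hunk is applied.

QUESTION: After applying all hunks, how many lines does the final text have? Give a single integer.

Answer: 12

Derivation:
Hunk 1: at line 3 remove [bssvx] add [qov,qmo,umkrv] -> 11 lines: dwxe tysq bwsx qov qmo umkrv nygn cfvrn duf moz ler
Hunk 2: at line 6 remove [cfvrn] add [rcguw,jjmnd,gae] -> 13 lines: dwxe tysq bwsx qov qmo umkrv nygn rcguw jjmnd gae duf moz ler
Hunk 3: at line 2 remove [qov,qmo,umkrv] add [sjdgz,jkwen,bwvrj] -> 13 lines: dwxe tysq bwsx sjdgz jkwen bwvrj nygn rcguw jjmnd gae duf moz ler
Hunk 4: at line 3 remove [sjdgz,jkwen] add [xgk,qjzz] -> 13 lines: dwxe tysq bwsx xgk qjzz bwvrj nygn rcguw jjmnd gae duf moz ler
Hunk 5: at line 8 remove [jjmnd,gae] add [rjil] -> 12 lines: dwxe tysq bwsx xgk qjzz bwvrj nygn rcguw rjil duf moz ler
Hunk 6: at line 4 remove [bwvrj,nygn,rcguw] add [hcui,oebxd,edip] -> 12 lines: dwxe tysq bwsx xgk qjzz hcui oebxd edip rjil duf moz ler
Final line count: 12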